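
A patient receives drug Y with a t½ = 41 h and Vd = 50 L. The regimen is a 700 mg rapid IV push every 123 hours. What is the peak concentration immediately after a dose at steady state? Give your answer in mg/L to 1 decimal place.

16.0 mg/L

τ = 123 h = 3 half-lives, so f = (1/2)^3 = 0.125.
At steady state, R = 1/(1 − 0.125) = 8/7.
Single-dose peak C₀ = D/Vd = 700/50 = 14 mg/L.
Steady-state peak Cmax,ss = C₀·R = 14 × 8/7 ≈ 16.000 mg/L.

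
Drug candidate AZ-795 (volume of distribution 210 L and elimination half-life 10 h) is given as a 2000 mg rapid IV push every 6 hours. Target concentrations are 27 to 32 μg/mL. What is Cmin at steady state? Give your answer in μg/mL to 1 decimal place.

k = ln2/t½ = ln2/10 ≈ 0.069315 h⁻¹; fraction remaining f = e^(−kτ) = e^(−0.069315×6) ≈ 0.6598.
Accumulation ratio R = 1/(1 − f) ≈ 1/0.3402 ≈ 2.9394.
Each bolus raises the concentration by D/Vd = 2000/210 ≈ 9.524 μg/mL.
Steady-state peak Cmax,ss = C₀·R ≈ 9.524 × 2.9394 ≈ 27.995 μg/mL.
Steady-state trough Cmin,ss = Cmax,ss·f ≈ 27.995 × 0.6598 ≈ 18.471 μg/mL.
Trough 18.5 μg/mL vs MEC 27 μg/mL: subtherapeutic.

18.5 μg/mL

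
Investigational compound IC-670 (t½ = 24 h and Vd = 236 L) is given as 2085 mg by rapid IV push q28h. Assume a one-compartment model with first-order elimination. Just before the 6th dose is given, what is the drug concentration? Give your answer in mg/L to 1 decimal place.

7.0 mg/L

f = (1/2)^(τ/t½) = (1/2)^(28/24) ≈ 0.4454.
C₀ = D/Vd = 2085/236 ≈ 8.835 mg/L.
Before the 6th dose, 5 doses have been given. Superposition: Cmin = C₀·(f + f² + … + f^5).
≈ 8.835 × (0.4454 + 0.1984 + 0.0884 + 0.0394 + 0.0175) ≈ 8.835 × 0.7891 ≈ 6.972 mg/L.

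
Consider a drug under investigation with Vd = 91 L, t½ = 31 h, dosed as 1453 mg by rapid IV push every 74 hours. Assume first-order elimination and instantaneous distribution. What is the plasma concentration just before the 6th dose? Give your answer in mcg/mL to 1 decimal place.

f = (1/2)^(τ/t½) = (1/2)^(74/31) ≈ 0.1912.
C₀ = D/Vd = 1453/91 ≈ 15.967 mcg/mL.
Before the 6th dose, 5 doses have been given. Superposition: Cmin = C₀·(f + f² + … + f^5).
≈ 15.967 × (0.1912 + 0.0366 + 0.0070 + 0.0013 + 0.0003) ≈ 15.967 × 0.2364 ≈ 3.775 mcg/mL.

3.8 mcg/mL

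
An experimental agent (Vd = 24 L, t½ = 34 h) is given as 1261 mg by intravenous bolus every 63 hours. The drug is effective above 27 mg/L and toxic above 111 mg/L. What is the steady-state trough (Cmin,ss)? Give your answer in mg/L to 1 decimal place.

k = ln2/t½ = ln2/34 ≈ 0.020387 h⁻¹; fraction remaining f = e^(−kτ) = e^(−0.020387×63) ≈ 0.2768.
At steady state, accumulation factor R = 1/(1 − e^(−kτ)) ≈ 1.3827.
Single-dose peak C₀ = D/Vd = 1261/24 ≈ 52.542 mg/L.
Steady-state peak Cmax,ss = C₀·R ≈ 52.542 × 1.3827 ≈ 72.650 mg/L.
Steady-state trough Cmin,ss = Cmax,ss·f ≈ 72.650 × 0.2768 ≈ 20.110 mg/L.
Trough 20.1 mg/L vs MEC 27 mg/L: subtherapeutic.

20.1 mg/L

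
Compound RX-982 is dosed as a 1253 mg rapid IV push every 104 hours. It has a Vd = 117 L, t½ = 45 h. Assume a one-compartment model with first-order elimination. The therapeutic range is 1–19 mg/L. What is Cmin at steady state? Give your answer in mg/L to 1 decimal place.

Over one 104-h interval, 104/45 ≈ 2.3111 half-lives elapse, leaving f ≈ 0.2015 of each dose.
Single-dose peak C₀ = D/Vd = 1253/117 ≈ 10.709 mg/L.
Steady-state trough Cmin,ss = C₀·f/(1−f) ≈ 10.709 × 0.2015/0.7985 ≈ 2.702 mg/L.
Trough 2.7 mg/L vs MEC 1 mg/L: adequate.

2.7 mg/L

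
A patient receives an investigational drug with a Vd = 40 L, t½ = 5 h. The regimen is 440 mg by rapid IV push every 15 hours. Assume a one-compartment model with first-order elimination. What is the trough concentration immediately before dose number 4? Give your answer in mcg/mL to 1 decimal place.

f = (1/2)^(τ/t½) = (1/2)^(15/5) ≈ 0.1250.
C₀ = D/Vd = 440/40 ≈ 11.000 mcg/mL.
Before the 4th dose, 3 doses have been given. Superposition: Cmin = C₀·(f + f² + … + f^3).
≈ 11.000 × (0.1250 + 0.0156 + 0.0020) ≈ 11.000 × 0.1426 ≈ 1.569 mcg/mL.

1.6 mcg/mL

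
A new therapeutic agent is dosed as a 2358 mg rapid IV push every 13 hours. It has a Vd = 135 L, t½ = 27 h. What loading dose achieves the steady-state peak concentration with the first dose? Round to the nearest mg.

8310 mg

f = (1/2)^(13/27) ≈ 0.716242; accumulation ratio R = 1/(1−f) ≈ 3.52413.
Loading dose to hit Cmax,ss on first dose: D_load = D_maint·R ≈ 2358 × 3.52413 ≈ 8309.90 mg.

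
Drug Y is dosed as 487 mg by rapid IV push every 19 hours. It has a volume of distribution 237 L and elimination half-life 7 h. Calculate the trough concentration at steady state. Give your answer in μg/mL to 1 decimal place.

k = ln2/t½ = ln2/7 ≈ 0.099021 h⁻¹; fraction remaining f = e^(−kτ) = e^(−0.099021×19) ≈ 0.1524.
At steady state, accumulation factor R = 1/(1 − e^(−kτ)) ≈ 1.1798.
Each bolus raises the concentration by D/Vd = 487/237 ≈ 2.055 μg/mL.
Steady-state peak Cmax,ss = C₀·R ≈ 2.055 × 1.1798 ≈ 2.424 μg/mL.
One interval later, Cmin,ss = Cmax,ss·e^(−kτ) ≈ 2.424 × 0.1524 ≈ 0.369 μg/mL.

0.4 μg/mL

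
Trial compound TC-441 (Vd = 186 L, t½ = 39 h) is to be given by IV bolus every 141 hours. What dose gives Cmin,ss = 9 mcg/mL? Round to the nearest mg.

τ/t½ = 141/39 ≈ 3.6154, so f = (1/2)^(141/39) ≈ 0.081594.
Cmin,ss = (D/Vd)·f/(1−f), so D = Cmin,ss·Vd·(1−f)/f.
D = 9 × 186 × (1−f)/f ≈ 9 × 186 × 11.25580 ≈ 18842.21 mg.

18842 mg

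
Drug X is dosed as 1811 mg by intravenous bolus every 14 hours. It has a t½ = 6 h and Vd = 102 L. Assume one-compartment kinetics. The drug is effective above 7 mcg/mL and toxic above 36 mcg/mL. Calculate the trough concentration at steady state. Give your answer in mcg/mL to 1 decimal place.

4.4 mcg/mL

τ/t½ = 14/6 ≈ 2.3333, so fraction remaining f = (1/2)^(14/6) ≈ 0.1984.
Single-dose peak C₀ = D/Vd = 1811/102 ≈ 17.755 mcg/mL.
Steady-state trough Cmin,ss = C₀·f/(1−f) ≈ 17.755 × 0.1984/0.8016 ≈ 4.394 mcg/mL.
Trough 4.4 mcg/mL vs MEC 7 mcg/mL: subtherapeutic.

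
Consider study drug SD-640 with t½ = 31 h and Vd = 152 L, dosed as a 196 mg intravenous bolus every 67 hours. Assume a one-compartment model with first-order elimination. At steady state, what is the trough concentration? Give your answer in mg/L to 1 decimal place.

τ/t½ = 67/31 ≈ 2.1613, so fraction remaining f = (1/2)^(67/31) ≈ 0.2236.
At steady state, accumulation factor R = 1/(1 − e^(−kτ)) ≈ 1.2880.
Each bolus raises the concentration by D/Vd = 196/152 ≈ 1.289 mg/L.
Steady-state peak Cmax,ss = C₀·R ≈ 1.289 × 1.2880 ≈ 1.660 mg/L.
One interval later, Cmin,ss = Cmax,ss·e^(−kτ) ≈ 1.660 × 0.2236 ≈ 0.371 mg/L.

0.4 mg/L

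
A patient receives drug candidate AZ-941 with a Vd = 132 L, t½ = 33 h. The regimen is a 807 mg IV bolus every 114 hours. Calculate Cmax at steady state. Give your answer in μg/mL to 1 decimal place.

6.7 μg/mL

τ/t½ = 114/33 ≈ 3.4545, so fraction remaining f = (1/2)^(114/33) ≈ 0.0912.
At steady state, accumulation factor R = 1/(1 − e^(−kτ)) ≈ 1.1004.
Single-dose peak C₀ = D/Vd = 807/132 ≈ 6.114 μg/mL.
Steady-state peak Cmax,ss = C₀·R ≈ 6.114 × 1.1004 ≈ 6.728 μg/mL.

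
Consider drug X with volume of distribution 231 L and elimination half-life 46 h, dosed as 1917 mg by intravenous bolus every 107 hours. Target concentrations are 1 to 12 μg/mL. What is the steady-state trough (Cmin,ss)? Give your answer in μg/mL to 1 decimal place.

τ/t½ = 107/46 ≈ 2.3261, so fraction remaining f = (1/2)^(107/46) ≈ 0.1994.
Single-dose peak C₀ = D/Vd = 1917/231 ≈ 8.299 μg/mL.
Steady-state trough Cmin,ss = C₀·f/(1−f) ≈ 8.299 × 0.1994/0.8006 ≈ 2.067 μg/mL.
Trough 2.1 μg/mL vs MEC 1 μg/mL: adequate.

2.1 μg/mL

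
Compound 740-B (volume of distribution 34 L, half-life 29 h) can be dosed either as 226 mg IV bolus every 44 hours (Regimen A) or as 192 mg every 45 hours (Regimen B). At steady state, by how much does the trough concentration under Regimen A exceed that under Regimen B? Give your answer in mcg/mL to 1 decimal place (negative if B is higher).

Regimen A: f = (1/2)^(44/29) ≈ 0.3494; Cmin,ss = (226/34)·f/(1−f) ≈ 3.570 mcg/mL.
Regimen B: f = (1/2)^(45/29) ≈ 0.3411; Cmin,ss = (192/34)·f/(1−f) ≈ 2.923 mcg/mL.
Difference ≈ 3.570 − 2.923 ≈ 0.647 mcg/mL.

0.6 mcg/mL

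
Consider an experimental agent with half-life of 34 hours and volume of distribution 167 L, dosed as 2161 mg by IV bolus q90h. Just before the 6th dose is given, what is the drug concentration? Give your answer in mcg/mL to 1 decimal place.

f = (1/2)^(τ/t½) = (1/2)^(90/34) ≈ 0.1596.
C₀ = D/Vd = 2161/167 ≈ 12.940 mcg/mL.
Before the 6th dose, 5 doses have been given. Superposition: Cmin = C₀·(f + f² + … + f^5).
≈ 12.940 × (0.1596 + 0.0255 + 0.0041 + 0.0006 + 0.0001) ≈ 12.940 × 0.1899 ≈ 2.457 mcg/mL.

2.5 mcg/mL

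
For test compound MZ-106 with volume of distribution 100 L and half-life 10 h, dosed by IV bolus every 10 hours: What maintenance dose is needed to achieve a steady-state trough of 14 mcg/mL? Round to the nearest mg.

τ/t½ = 10/10 ≈ 1, so f = (1/2)^(10/10) ≈ 0.500000.
Cmin,ss = (D/Vd)·f/(1−f), so D = Cmin,ss·Vd·(1−f)/f.
D = 14 × 100 × (1−f)/f ≈ 14 × 100 × 1.00000 ≈ 1400.00 mg.

1400 mg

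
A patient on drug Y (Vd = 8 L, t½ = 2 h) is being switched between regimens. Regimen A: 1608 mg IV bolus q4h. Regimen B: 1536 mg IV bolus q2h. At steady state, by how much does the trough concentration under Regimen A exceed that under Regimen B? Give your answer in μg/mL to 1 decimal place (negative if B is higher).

Regimen A: f = (1/2)^(4/2) ≈ 0.2500; Cmin,ss = (1608/8)·f/(1−f) ≈ 67.000 μg/mL.
Regimen B: f = (1/2)^(2/2) ≈ 0.5000; Cmin,ss = (1536/8)·f/(1−f) ≈ 192.000 μg/mL.
Difference ≈ 67.000 − 192.000 ≈ -125.000 μg/mL.

-125.0 μg/mL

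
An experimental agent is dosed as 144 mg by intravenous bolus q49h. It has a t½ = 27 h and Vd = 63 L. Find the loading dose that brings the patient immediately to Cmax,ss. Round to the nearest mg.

201 mg

f = (1/2)^(49/27) ≈ 0.284241; accumulation ratio R = 1/(1−f) ≈ 1.39712.
Loading dose to hit Cmax,ss on first dose: D_load = D_maint·R ≈ 144 × 1.39712 ≈ 201.19 mg.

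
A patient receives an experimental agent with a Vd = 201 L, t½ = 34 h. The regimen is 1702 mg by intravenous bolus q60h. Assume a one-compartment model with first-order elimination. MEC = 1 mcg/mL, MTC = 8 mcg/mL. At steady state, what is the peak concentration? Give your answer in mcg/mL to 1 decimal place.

12.0 mcg/mL

k = ln2/t½ = ln2/34 ≈ 0.020387 h⁻¹; fraction remaining f = e^(−kτ) = e^(−0.020387×60) ≈ 0.2943.
Accumulation ratio R = 1/(1 − f) ≈ 1/0.7057 ≈ 1.4170.
Single-dose peak C₀ = D/Vd = 1702/201 ≈ 8.468 mcg/mL.
Steady-state peak Cmax,ss = C₀·R ≈ 8.468 × 1.4170 ≈ 11.999 mcg/mL.
Peak 12.0 mcg/mL vs MTC 8 mcg/mL: exceeds toxic threshold.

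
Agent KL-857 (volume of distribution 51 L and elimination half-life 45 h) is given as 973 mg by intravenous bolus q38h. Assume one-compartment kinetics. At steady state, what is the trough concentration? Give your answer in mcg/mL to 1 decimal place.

24.0 mcg/mL

Over one 38-h interval, 38/45 ≈ 0.84444 half-lives elapse, leaving f ≈ 0.5569 of each dose.
At steady state, accumulation factor R = 1/(1 − e^(−kτ)) ≈ 2.2568.
Each bolus raises the concentration by D/Vd = 973/51 ≈ 19.078 mcg/mL.
Steady-state peak Cmax,ss = C₀·R ≈ 19.078 × 2.2568 ≈ 43.055 mcg/mL.
One interval later, Cmin,ss = Cmax,ss·e^(−kτ) ≈ 43.055 × 0.5569 ≈ 23.977 mcg/mL.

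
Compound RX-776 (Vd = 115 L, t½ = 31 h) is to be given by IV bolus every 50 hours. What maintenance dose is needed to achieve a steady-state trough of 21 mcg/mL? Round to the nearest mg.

4972 mg

τ/t½ = 50/31 ≈ 1.6129, so f = (1/2)^(50/31) ≈ 0.326940.
Cmin,ss = (D/Vd)·f/(1−f), so D = Cmin,ss·Vd·(1−f)/f.
D = 21 × 115 × (1−f)/f ≈ 21 × 115 × 2.05867 ≈ 4971.69 mg.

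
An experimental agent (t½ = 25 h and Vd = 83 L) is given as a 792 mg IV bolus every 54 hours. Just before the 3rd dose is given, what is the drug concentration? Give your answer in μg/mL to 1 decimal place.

2.6 μg/mL

f = (1/2)^(τ/t½) = (1/2)^(54/25) ≈ 0.2238.
C₀ = D/Vd = 792/83 ≈ 9.542 μg/mL.
Before the 3rd dose, 2 doses have been given. Superposition: Cmin = C₀·(f + f²).
≈ 9.542 × (0.2238 + 0.0501) ≈ 9.542 × 0.2739 ≈ 2.614 μg/mL.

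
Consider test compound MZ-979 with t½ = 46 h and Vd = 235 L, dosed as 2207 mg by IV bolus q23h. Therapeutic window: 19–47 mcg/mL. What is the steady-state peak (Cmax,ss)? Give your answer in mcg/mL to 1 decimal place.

τ/t½ = 23/46 ≈ 0.5, so fraction remaining f = (1/2)^(23/46) ≈ 0.7071.
Accumulation ratio R = 1/(1 − f) ≈ 1/0.2929 ≈ 3.4141.
Single-dose peak C₀ = D/Vd = 2207/235 ≈ 9.391 mcg/mL.
Steady-state peak Cmax,ss = C₀·R ≈ 9.391 × 3.4141 ≈ 32.062 mcg/mL.
Peak 32.1 mcg/mL vs MTC 47 mcg/mL: below toxic threshold.

32.1 mcg/mL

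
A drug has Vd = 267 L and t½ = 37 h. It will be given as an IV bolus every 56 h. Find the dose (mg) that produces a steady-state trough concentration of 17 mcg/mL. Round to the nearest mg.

τ/t½ = 56/37 ≈ 1.5135, so f = (1/2)^(56/37) ≈ 0.350257.
Cmin,ss = (D/Vd)·f/(1−f), so D = Cmin,ss·Vd·(1−f)/f.
D = 17 × 267 × (1−f)/f ≈ 17 × 267 × 1.85505 ≈ 8420.07 mg.

8420 mg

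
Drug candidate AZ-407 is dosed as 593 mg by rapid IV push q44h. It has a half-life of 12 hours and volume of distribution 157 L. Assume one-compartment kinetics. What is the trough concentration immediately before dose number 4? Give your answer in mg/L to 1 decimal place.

f = (1/2)^(τ/t½) = (1/2)^(44/12) ≈ 0.0787.
C₀ = D/Vd = 593/157 ≈ 3.777 mg/L.
Before the 4th dose, 3 doses have been given. Superposition: Cmin = C₀·(f + f² + … + f^3).
≈ 3.777 × (0.0787 + 0.0062 + 0.0005) ≈ 3.777 × 0.0854 ≈ 0.323 mg/L.

0.3 mg/L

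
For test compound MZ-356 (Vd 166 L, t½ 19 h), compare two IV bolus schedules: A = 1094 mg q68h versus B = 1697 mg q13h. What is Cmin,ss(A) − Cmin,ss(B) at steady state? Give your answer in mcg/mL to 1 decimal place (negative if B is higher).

-16.2 mcg/mL

Regimen A: f = (1/2)^(68/19) ≈ 0.0837; Cmin,ss = (1094/166)·f/(1−f) ≈ 0.602 mcg/mL.
Regimen B: f = (1/2)^(13/19) ≈ 0.6223; Cmin,ss = (1697/166)·f/(1−f) ≈ 16.843 mcg/mL.
Difference ≈ 0.602 − 16.843 ≈ -16.241 mcg/mL.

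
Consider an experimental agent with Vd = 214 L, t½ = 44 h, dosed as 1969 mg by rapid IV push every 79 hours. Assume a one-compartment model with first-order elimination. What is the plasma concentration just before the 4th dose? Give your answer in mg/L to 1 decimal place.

f = (1/2)^(τ/t½) = (1/2)^(79/44) ≈ 0.2881.
C₀ = D/Vd = 1969/214 ≈ 9.201 mg/L.
Before the 4th dose, 3 doses have been given. Superposition: Cmin = C₀·(f + f² + … + f^3).
≈ 9.201 × (0.2881 + 0.0830 + 0.0239) ≈ 9.201 × 0.3950 ≈ 3.634 mg/L.

3.6 mg/L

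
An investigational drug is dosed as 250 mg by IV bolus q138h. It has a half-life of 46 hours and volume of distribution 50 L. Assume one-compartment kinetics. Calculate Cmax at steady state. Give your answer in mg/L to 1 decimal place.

5.7 mg/L

τ = 138 h = 3 half-lives, so f = (1/2)^3 = 0.125.
Accumulation ratio R = 1/(1 − f) = 1/0.875 = 8/7.
Single-dose peak C₀ = D/Vd = 250/50 = 5 mg/L.
Steady-state peak Cmax,ss = C₀·R = 5 × 8/7 ≈ 5.714 mg/L.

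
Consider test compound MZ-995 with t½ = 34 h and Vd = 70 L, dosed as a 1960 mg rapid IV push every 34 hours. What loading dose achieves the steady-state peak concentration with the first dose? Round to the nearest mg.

f = (1/2)^(34/34) ≈ 0.500000; accumulation ratio R = 1/(1−f) ≈ 2.00000.
Loading dose to hit Cmax,ss on first dose: D_load = D_maint·R ≈ 1960 × 2.00000 ≈ 3920.00 mg.

3920 mg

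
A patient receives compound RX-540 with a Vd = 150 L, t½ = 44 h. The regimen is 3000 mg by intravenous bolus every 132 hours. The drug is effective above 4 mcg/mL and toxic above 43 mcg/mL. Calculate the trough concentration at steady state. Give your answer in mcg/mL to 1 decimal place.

2.9 mcg/mL

τ = 132 h = 3 half-lives, so f = (1/2)^3 = 0.125.
Accumulation ratio R = 1/(1 − f) = 1/0.875 = 8/7.
Single-dose peak C₀ = D/Vd = 3000/150 = 20 mcg/mL.
Steady-state peak Cmax,ss = C₀·R = 20 × 8/7 ≈ 22.857 mcg/mL.
Steady-state trough Cmin,ss = Cmax,ss·f ≈ 22.857 × 0.125 ≈ 2.857 mcg/mL.
Trough 2.9 mcg/mL vs MEC 4 mcg/mL: subtherapeutic.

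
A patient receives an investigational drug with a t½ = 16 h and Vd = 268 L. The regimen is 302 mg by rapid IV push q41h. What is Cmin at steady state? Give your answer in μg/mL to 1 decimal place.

τ/t½ = 41/16 ≈ 2.5625, so fraction remaining f = (1/2)^(41/16) ≈ 0.1693.
Single-dose peak C₀ = D/Vd = 302/268 ≈ 1.127 μg/mL.
Steady-state trough Cmin,ss = C₀·f/(1−f) ≈ 1.127 × 0.1693/0.8307 ≈ 0.230 μg/mL.

0.2 μg/mL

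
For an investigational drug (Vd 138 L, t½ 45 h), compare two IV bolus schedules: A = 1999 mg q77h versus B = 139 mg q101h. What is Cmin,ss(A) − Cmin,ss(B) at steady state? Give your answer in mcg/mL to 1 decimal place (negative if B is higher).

6.1 mcg/mL

Regimen A: f = (1/2)^(77/45) ≈ 0.3054; Cmin,ss = (1999/138)·f/(1−f) ≈ 6.369 mcg/mL.
Regimen B: f = (1/2)^(101/45) ≈ 0.2110; Cmin,ss = (139/138)·f/(1−f) ≈ 0.269 mcg/mL.
Difference ≈ 6.369 − 0.269 ≈ 6.100 mcg/mL.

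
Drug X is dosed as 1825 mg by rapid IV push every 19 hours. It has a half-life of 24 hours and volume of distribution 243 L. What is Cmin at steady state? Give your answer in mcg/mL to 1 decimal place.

10.3 mcg/mL

τ/t½ = 19/24 ≈ 0.79167, so fraction remaining f = (1/2)^(19/24) ≈ 0.5777.
At steady state, accumulation factor R = 1/(1 − e^(−kτ)) ≈ 2.3680.
Each bolus raises the concentration by D/Vd = 1825/243 ≈ 7.510 mcg/mL.
Steady-state peak Cmax,ss = C₀·R ≈ 7.510 × 2.3680 ≈ 17.784 mcg/mL.
Steady-state trough Cmin,ss = Cmax,ss·f ≈ 17.784 × 0.5777 ≈ 10.274 mcg/mL.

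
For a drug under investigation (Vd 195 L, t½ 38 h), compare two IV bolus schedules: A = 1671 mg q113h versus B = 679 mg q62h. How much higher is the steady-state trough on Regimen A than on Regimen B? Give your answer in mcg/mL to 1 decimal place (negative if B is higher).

-0.4 mcg/mL

Regimen A: f = (1/2)^(113/38) ≈ 0.1273; Cmin,ss = (1671/195)·f/(1−f) ≈ 1.250 mcg/mL.
Regimen B: f = (1/2)^(62/38) ≈ 0.3227; Cmin,ss = (679/195)·f/(1−f) ≈ 1.659 mcg/mL.
Difference ≈ 1.250 − 1.659 ≈ -0.409 mcg/mL.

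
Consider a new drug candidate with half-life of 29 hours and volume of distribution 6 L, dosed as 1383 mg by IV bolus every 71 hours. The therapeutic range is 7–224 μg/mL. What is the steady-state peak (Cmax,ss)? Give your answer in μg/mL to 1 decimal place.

282.2 μg/mL

k = ln2/t½ = ln2/29 ≈ 0.023902 h⁻¹; fraction remaining f = e^(−kτ) = e^(−0.023902×71) ≈ 0.1832.
Accumulation ratio R = 1/(1 − f) ≈ 1/0.8168 ≈ 1.2243.
Each bolus raises the concentration by D/Vd = 1383/6 ≈ 230.500 μg/mL.
Steady-state peak Cmax,ss = C₀·R ≈ 230.500 × 1.2243 ≈ 282.201 μg/mL.
Peak 282.2 μg/mL vs MTC 224 μg/mL: exceeds toxic threshold.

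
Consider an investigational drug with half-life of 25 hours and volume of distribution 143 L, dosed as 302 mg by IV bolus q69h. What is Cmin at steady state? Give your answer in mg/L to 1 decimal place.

k = ln2/t½ = ln2/25 ≈ 0.027726 h⁻¹; fraction remaining f = e^(−kτ) = e^(−0.027726×69) ≈ 0.1476.
Single-dose peak C₀ = D/Vd = 302/143 ≈ 2.112 mg/L.
Steady-state trough Cmin,ss = C₀·f/(1−f) ≈ 2.112 × 0.1476/0.8524 ≈ 0.366 mg/L.

0.4 mg/L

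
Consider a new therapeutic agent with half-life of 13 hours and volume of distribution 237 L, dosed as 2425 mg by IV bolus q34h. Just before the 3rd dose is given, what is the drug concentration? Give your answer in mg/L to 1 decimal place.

1.9 mg/L

f = (1/2)^(τ/t½) = (1/2)^(34/13) ≈ 0.1632.
C₀ = D/Vd = 2425/237 ≈ 10.232 mg/L.
Before the 3rd dose, 2 doses have been given. Superposition: Cmin = C₀·(f + f²).
≈ 10.232 × (0.1632 + 0.0266) ≈ 10.232 × 0.1898 ≈ 1.942 mg/L.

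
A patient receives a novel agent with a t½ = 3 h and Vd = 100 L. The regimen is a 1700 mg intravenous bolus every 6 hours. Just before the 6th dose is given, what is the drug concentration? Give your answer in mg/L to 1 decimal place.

5.7 mg/L

f = (1/2)^(τ/t½) = (1/2)^(6/3) ≈ 0.2500.
C₀ = D/Vd = 1700/100 ≈ 17.000 mg/L.
Before the 6th dose, 5 doses have been given. Superposition: Cmin = C₀·(f + f² + … + f^5).
≈ 17.000 × (0.2500 + 0.0625 + 0.0156 + 0.0039 + 0.0010) ≈ 17.000 × 0.3330 ≈ 5.661 mg/L.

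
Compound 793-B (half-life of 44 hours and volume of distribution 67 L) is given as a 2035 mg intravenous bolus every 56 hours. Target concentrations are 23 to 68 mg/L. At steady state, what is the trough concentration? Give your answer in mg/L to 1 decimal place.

21.4 mg/L

τ/t½ = 56/44 ≈ 1.2727, so fraction remaining f = (1/2)^(56/44) ≈ 0.4139.
Each bolus raises the concentration by D/Vd = 2035/67 ≈ 30.373 mg/L.
Steady-state trough Cmin,ss = C₀·f/(1−f) ≈ 30.373 × 0.4139/0.5861 ≈ 21.449 mg/L.
Trough 21.4 mg/L vs MEC 23 mg/L: subtherapeutic.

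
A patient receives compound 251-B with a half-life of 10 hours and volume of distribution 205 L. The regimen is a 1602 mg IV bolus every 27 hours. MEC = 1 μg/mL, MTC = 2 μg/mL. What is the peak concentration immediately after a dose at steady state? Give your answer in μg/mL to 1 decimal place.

k = ln2/t½ = ln2/10 ≈ 0.069315 h⁻¹; fraction remaining f = e^(−kτ) = e^(−0.069315×27) ≈ 0.1539.
Accumulation ratio R = 1/(1 − f) ≈ 1/0.8461 ≈ 1.1819.
Single-dose peak C₀ = D/Vd = 1602/205 ≈ 7.815 μg/mL.
Steady-state peak Cmax,ss = C₀·R ≈ 7.815 × 1.1819 ≈ 9.237 μg/mL.
Peak 9.2 μg/mL vs MTC 2 μg/mL: exceeds toxic threshold.

9.2 μg/mL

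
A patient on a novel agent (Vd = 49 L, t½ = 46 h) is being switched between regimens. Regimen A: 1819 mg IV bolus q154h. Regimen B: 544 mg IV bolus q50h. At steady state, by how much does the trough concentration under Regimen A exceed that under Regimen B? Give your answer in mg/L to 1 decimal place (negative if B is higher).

-5.8 mg/L

Regimen A: f = (1/2)^(154/46) ≈ 0.0982; Cmin,ss = (1819/49)·f/(1−f) ≈ 4.042 mg/L.
Regimen B: f = (1/2)^(50/46) ≈ 0.4708; Cmin,ss = (544/49)·f/(1−f) ≈ 9.877 mg/L.
Difference ≈ 4.042 − 9.877 ≈ -5.835 mg/L.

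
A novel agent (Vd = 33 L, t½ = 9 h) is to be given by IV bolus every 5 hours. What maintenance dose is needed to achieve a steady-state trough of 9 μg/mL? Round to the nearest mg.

τ/t½ = 5/9 ≈ 0.55556, so f = (1/2)^(5/9) ≈ 0.680395.
Cmin,ss = (D/Vd)·f/(1−f), so D = Cmin,ss·Vd·(1−f)/f.
D = 9 × 33 × (1−f)/f ≈ 9 × 33 × 0.46973 ≈ 139.51 mg.

140 mg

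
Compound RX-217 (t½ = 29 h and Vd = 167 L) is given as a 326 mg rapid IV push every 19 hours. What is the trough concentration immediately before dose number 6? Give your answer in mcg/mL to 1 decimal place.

3.0 mcg/mL

f = (1/2)^(τ/t½) = (1/2)^(19/29) ≈ 0.6350.
C₀ = D/Vd = 326/167 ≈ 1.952 mcg/mL.
Before the 6th dose, 5 doses have been given. Superposition: Cmin = C₀·(f + f² + … + f^5).
≈ 1.952 × (0.6350 + 0.4032 + 0.2560 + 0.1626 + 0.1032) ≈ 1.952 × 1.5600 ≈ 3.045 mcg/mL.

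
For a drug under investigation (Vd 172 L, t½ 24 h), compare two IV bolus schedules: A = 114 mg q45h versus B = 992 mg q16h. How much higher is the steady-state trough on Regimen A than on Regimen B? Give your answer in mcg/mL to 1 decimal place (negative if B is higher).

Regimen A: f = (1/2)^(45/24) ≈ 0.2726; Cmin,ss = (114/172)·f/(1−f) ≈ 0.248 mcg/mL.
Regimen B: f = (1/2)^(16/24) ≈ 0.6300; Cmin,ss = (992/172)·f/(1−f) ≈ 9.820 mcg/mL.
Difference ≈ 0.248 − 9.820 ≈ -9.572 mcg/mL.

-9.6 mcg/mL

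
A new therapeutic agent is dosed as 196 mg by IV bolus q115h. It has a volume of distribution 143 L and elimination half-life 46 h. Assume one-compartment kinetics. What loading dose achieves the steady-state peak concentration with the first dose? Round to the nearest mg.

238 mg

f = (1/2)^(115/46) ≈ 0.176777; accumulation ratio R = 1/(1−f) ≈ 1.21474.
Loading dose to hit Cmax,ss on first dose: D_load = D_maint·R ≈ 196 × 1.21474 ≈ 238.09 mg.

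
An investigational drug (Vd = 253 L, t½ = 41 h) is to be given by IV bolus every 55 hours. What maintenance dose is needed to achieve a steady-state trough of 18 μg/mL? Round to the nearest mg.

6986 mg

τ/t½ = 55/41 ≈ 1.3415, so f = (1/2)^(55/41) ≈ 0.394620.
Cmin,ss = (D/Vd)·f/(1−f), so D = Cmin,ss·Vd·(1−f)/f.
D = 18 × 253 × (1−f)/f ≈ 18 × 253 × 1.53408 ≈ 6986.20 mg.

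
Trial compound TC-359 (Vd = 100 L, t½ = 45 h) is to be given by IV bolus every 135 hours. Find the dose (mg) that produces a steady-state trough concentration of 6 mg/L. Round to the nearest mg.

τ/t½ = 135/45 ≈ 3, so f = (1/2)^(135/45) ≈ 0.125000.
Cmin,ss = (D/Vd)·f/(1−f), so D = Cmin,ss·Vd·(1−f)/f.
D = 6 × 100 × (1−f)/f ≈ 6 × 100 × 7.00000 ≈ 4200.00 mg.

4200 mg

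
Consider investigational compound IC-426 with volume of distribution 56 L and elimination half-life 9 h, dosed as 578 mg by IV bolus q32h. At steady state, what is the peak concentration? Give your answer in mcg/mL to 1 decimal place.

11.3 mcg/mL

τ/t½ = 32/9 ≈ 3.5556, so fraction remaining f = (1/2)^(32/9) ≈ 0.0850.
Accumulation ratio R = 1/(1 − f) ≈ 1/0.9150 ≈ 1.0929.
Each bolus raises the concentration by D/Vd = 578/56 ≈ 10.321 mcg/mL.
Steady-state peak Cmax,ss = C₀·R ≈ 10.321 × 1.0929 ≈ 11.280 mcg/mL.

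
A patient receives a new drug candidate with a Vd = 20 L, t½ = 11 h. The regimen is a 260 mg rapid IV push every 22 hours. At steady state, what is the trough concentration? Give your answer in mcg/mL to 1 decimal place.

τ = 22 h = 2 half-lives, so f = (1/2)^2 = 0.25.
At steady state, R = 1/(1 − 0.25) = 4/3.
Single-dose peak C₀ = D/Vd = 260/20 = 13 mcg/mL.
Steady-state peak Cmax,ss = C₀·R = 13 × 4/3 ≈ 17.333 mcg/mL.
Steady-state trough Cmin,ss = Cmax,ss·f ≈ 17.333 × 0.25 ≈ 4.333 mcg/mL.

4.3 mcg/mL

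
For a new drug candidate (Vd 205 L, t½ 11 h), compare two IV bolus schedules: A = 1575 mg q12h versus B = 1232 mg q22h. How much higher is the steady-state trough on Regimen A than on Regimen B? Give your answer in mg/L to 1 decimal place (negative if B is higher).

Regimen A: f = (1/2)^(12/11) ≈ 0.4695; Cmin,ss = (1575/205)·f/(1−f) ≈ 6.799 mg/L.
Regimen B: f = (1/2)^(22/11) ≈ 0.2500; Cmin,ss = (1232/205)·f/(1−f) ≈ 2.003 mg/L.
Difference ≈ 6.799 − 2.003 ≈ 4.796 mg/L.

4.8 mg/L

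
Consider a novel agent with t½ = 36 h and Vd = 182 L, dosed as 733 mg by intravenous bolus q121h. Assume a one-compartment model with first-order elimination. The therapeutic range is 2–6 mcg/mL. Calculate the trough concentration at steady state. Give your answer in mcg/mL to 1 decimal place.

0.4 mcg/mL

k = ln2/t½ = ln2/36 ≈ 0.019254 h⁻¹; fraction remaining f = e^(−kτ) = e^(−0.019254×121) ≈ 0.0973.
Accumulation ratio R = 1/(1 − f) ≈ 1/0.9027 ≈ 1.1078.
Each bolus raises the concentration by D/Vd = 733/182 ≈ 4.027 mcg/mL.
Steady-state peak Cmax,ss = C₀·R ≈ 4.027 × 1.1078 ≈ 4.461 mcg/mL.
Steady-state trough Cmin,ss = Cmax,ss·f ≈ 4.461 × 0.0973 ≈ 0.434 mcg/mL.
Trough 0.4 mcg/mL vs MEC 2 mcg/mL: subtherapeutic.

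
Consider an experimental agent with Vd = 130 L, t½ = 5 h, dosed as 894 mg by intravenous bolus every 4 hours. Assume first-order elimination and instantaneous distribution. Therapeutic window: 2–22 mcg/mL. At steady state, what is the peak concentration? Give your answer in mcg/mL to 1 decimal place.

16.2 mcg/mL

Over one 4-h interval, 4/5 ≈ 0.8 half-lives elapse, leaving f ≈ 0.5743 of each dose.
At steady state, accumulation factor R = 1/(1 − e^(−kτ)) ≈ 2.3491.
Each bolus raises the concentration by D/Vd = 894/130 ≈ 6.877 mcg/mL.
Steady-state peak Cmax,ss = C₀·R ≈ 6.877 × 2.3491 ≈ 16.155 mcg/mL.
Peak 16.2 mcg/mL vs MTC 22 mcg/mL: below toxic threshold.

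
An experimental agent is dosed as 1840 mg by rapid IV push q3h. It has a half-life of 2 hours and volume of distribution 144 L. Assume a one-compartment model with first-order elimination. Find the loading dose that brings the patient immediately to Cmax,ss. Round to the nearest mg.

2846 mg

f = (1/2)^(3/2) ≈ 0.353553; accumulation ratio R = 1/(1−f) ≈ 1.54692.
Loading dose to hit Cmax,ss on first dose: D_load = D_maint·R ≈ 1840 × 1.54692 ≈ 2846.33 mg.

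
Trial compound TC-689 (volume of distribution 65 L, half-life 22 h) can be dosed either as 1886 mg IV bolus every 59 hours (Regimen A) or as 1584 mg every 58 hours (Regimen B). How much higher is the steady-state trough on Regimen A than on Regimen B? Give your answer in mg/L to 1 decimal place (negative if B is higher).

0.7 mg/L

Regimen A: f = (1/2)^(59/22) ≈ 0.1558; Cmin,ss = (1886/65)·f/(1−f) ≈ 5.355 mg/L.
Regimen B: f = (1/2)^(58/22) ≈ 0.1608; Cmin,ss = (1584/65)·f/(1−f) ≈ 4.669 mg/L.
Difference ≈ 5.355 − 4.669 ≈ 0.686 mg/L.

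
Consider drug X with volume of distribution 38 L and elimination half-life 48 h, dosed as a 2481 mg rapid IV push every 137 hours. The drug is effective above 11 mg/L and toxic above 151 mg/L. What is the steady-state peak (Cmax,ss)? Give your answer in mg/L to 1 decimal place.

75.8 mg/L

Over one 137-h interval, 137/48 ≈ 2.8542 half-lives elapse, leaving f ≈ 0.1383 of each dose.
At steady state, accumulation factor R = 1/(1 − e^(−kτ)) ≈ 1.1605.
Single-dose peak C₀ = D/Vd = 2481/38 ≈ 65.289 mg/L.
Cmax,ss = C₀/(1 − f) ≈ 65.289/0.8617 ≈ 75.768 mg/L.
Peak 75.8 mg/L vs MTC 151 mg/L: below toxic threshold.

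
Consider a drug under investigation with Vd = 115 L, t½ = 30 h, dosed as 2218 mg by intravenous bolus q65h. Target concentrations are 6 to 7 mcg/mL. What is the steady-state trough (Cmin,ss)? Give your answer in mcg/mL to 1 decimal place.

Over one 65-h interval, 65/30 ≈ 2.1667 half-lives elapse, leaving f ≈ 0.2227 of each dose.
At steady state, accumulation factor R = 1/(1 − e^(−kτ)) ≈ 1.2865.
Single-dose peak C₀ = D/Vd = 2218/115 ≈ 19.287 mcg/mL.
Steady-state peak Cmax,ss = C₀·R ≈ 19.287 × 1.2865 ≈ 24.813 mcg/mL.
One interval later, Cmin,ss = Cmax,ss·e^(−kτ) ≈ 24.813 × 0.2227 ≈ 5.526 mcg/mL.
Trough 5.5 mcg/mL vs MEC 6 mcg/mL: subtherapeutic.

5.5 mcg/mL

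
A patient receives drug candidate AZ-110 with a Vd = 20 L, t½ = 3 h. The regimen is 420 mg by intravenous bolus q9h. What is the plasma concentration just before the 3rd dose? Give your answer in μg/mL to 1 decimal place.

f = (1/2)^(τ/t½) = (1/2)^(9/3) ≈ 0.1250.
C₀ = D/Vd = 420/20 ≈ 21.000 μg/mL.
Before the 3rd dose, 2 doses have been given. Superposition: Cmin = C₀·(f + f²).
≈ 21.000 × (0.1250 + 0.0156) ≈ 21.000 × 0.1406 ≈ 2.953 μg/mL.

3.0 μg/mL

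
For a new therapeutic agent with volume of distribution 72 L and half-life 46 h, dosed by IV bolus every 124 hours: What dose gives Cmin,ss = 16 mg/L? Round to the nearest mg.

τ/t½ = 124/46 ≈ 2.6957, so f = (1/2)^(124/46) ≈ 0.154358.
Cmin,ss = (D/Vd)·f/(1−f), so D = Cmin,ss·Vd·(1−f)/f.
D = 16 × 72 × (1−f)/f ≈ 16 × 72 × 5.47845 ≈ 6311.17 mg.

6311 mg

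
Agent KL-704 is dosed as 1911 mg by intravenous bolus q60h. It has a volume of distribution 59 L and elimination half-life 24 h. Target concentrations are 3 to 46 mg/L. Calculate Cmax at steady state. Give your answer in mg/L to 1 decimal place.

39.3 mg/L

τ/t½ = 60/24 ≈ 2.5, so fraction remaining f = (1/2)^(60/24) ≈ 0.1768.
At steady state, accumulation factor R = 1/(1 − e^(−kτ)) ≈ 1.2148.
Single-dose peak C₀ = D/Vd = 1911/59 ≈ 32.390 mg/L.
Steady-state peak Cmax,ss = C₀·R ≈ 32.390 × 1.2148 ≈ 39.347 mg/L.
Peak 39.3 mg/L vs MTC 46 mg/L: below toxic threshold.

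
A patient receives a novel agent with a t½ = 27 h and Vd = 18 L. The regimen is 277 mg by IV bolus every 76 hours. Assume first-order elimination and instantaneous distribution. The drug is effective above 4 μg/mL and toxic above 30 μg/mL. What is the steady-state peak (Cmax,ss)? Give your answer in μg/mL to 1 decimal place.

17.9 μg/mL

Over one 76-h interval, 76/27 ≈ 2.8148 half-lives elapse, leaving f ≈ 0.1421 of each dose.
Accumulation ratio R = 1/(1 − f) ≈ 1/0.8579 ≈ 1.1656.
Single-dose peak C₀ = D/Vd = 277/18 ≈ 15.389 μg/mL.
Steady-state peak Cmax,ss = C₀·R ≈ 15.389 × 1.1656 ≈ 17.937 μg/mL.
Peak 17.9 μg/mL vs MTC 30 μg/mL: below toxic threshold.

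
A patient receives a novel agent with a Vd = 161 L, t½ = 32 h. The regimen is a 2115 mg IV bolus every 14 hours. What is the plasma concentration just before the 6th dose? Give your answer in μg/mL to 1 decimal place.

f = (1/2)^(τ/t½) = (1/2)^(14/32) ≈ 0.7384.
C₀ = D/Vd = 2115/161 ≈ 13.137 μg/mL.
Before the 6th dose, 5 doses have been given. Superposition: Cmin = C₀·(f + f² + … + f^5).
≈ 13.137 × (0.7384 + 0.5452 + 0.4026 + 0.2973 + 0.2195) ≈ 13.137 × 2.2030 ≈ 28.941 μg/mL.

28.9 μg/mL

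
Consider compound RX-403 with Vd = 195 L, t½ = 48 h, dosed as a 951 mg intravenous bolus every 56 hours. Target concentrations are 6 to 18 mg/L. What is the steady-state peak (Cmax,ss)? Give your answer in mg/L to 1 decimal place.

τ/t½ = 56/48 ≈ 1.1667, so fraction remaining f = (1/2)^(56/48) ≈ 0.4454.
Accumulation ratio R = 1/(1 − f) ≈ 1/0.5546 ≈ 1.8031.
Each bolus raises the concentration by D/Vd = 951/195 ≈ 4.877 mg/L.
Cmax,ss = C₀/(1 − f) ≈ 4.877/0.5546 ≈ 8.794 mg/L.
Peak 8.8 mg/L vs MTC 18 mg/L: below toxic threshold.

8.8 mg/L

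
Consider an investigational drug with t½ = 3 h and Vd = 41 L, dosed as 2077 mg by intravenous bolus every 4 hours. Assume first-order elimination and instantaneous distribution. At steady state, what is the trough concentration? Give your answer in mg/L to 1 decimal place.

33.3 mg/L

τ/t½ = 4/3 ≈ 1.3333, so fraction remaining f = (1/2)^(4/3) ≈ 0.3969.
Each bolus raises the concentration by D/Vd = 2077/41 ≈ 50.659 mg/L.
Steady-state trough Cmin,ss = C₀·f/(1−f) ≈ 50.659 × 0.3969/0.6031 ≈ 33.339 mg/L.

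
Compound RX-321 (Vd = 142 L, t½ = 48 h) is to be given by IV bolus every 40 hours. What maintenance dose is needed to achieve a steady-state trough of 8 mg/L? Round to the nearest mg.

τ/t½ = 40/48 ≈ 0.83333, so f = (1/2)^(40/48) ≈ 0.561231.
Cmin,ss = (D/Vd)·f/(1−f), so D = Cmin,ss·Vd·(1−f)/f.
D = 8 × 142 × (1−f)/f ≈ 8 × 142 × 0.78180 ≈ 888.12 mg.

888 mg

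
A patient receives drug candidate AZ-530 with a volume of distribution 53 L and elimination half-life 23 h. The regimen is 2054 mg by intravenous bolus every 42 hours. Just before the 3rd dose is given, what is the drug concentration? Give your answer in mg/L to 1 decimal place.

f = (1/2)^(τ/t½) = (1/2)^(42/23) ≈ 0.2820.
C₀ = D/Vd = 2054/53 ≈ 38.755 mg/L.
Before the 3rd dose, 2 doses have been given. Superposition: Cmin = C₀·(f + f²).
≈ 38.755 × (0.2820 + 0.0795) ≈ 38.755 × 0.3615 ≈ 14.010 mg/L.

14.0 mg/L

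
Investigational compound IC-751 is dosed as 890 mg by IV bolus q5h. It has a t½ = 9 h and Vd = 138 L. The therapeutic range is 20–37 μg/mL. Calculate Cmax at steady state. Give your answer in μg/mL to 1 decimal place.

Over one 5-h interval, 5/9 ≈ 0.55556 half-lives elapse, leaving f ≈ 0.6804 of each dose.
At steady state, accumulation factor R = 1/(1 − e^(−kτ)) ≈ 3.1289.
Single-dose peak C₀ = D/Vd = 890/138 ≈ 6.449 μg/mL.
Steady-state peak Cmax,ss = C₀·R ≈ 6.449 × 3.1289 ≈ 20.178 μg/mL.
Peak 20.2 μg/mL vs MTC 37 μg/mL: below toxic threshold.

20.2 μg/mL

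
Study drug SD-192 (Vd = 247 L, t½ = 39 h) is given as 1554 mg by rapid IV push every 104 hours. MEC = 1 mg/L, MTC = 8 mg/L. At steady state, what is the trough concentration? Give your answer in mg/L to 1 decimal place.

1.2 mg/L

Over one 104-h interval, 104/39 ≈ 2.6667 half-lives elapse, leaving f ≈ 0.1575 of each dose.
At steady state, accumulation factor R = 1/(1 − e^(−kτ)) ≈ 1.1869.
Single-dose peak C₀ = D/Vd = 1554/247 ≈ 6.291 mg/L.
Steady-state peak Cmax,ss = C₀·R ≈ 6.291 × 1.1869 ≈ 7.467 mg/L.
One interval later, Cmin,ss = Cmax,ss·e^(−kτ) ≈ 7.467 × 0.1575 ≈ 1.176 mg/L.
Trough 1.2 mg/L vs MEC 1 mg/L: adequate.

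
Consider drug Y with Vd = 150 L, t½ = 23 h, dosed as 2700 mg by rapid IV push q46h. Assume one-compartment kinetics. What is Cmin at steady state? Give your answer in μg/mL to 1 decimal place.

6.0 μg/mL

The dosing interval is 2 half-lives, so f = 2^(−2) = 0.25.
Accumulation ratio R = 1/(1 − f) = 1/0.75 = 4/3.
Single-dose peak C₀ = D/Vd = 2700/150 = 18 μg/mL.
Steady-state peak Cmax,ss = C₀·R = 18 × 4/3 ≈ 24.000 μg/mL.
Steady-state trough Cmin,ss = Cmax,ss·f ≈ 24.000 × 0.25 ≈ 6.000 μg/mL.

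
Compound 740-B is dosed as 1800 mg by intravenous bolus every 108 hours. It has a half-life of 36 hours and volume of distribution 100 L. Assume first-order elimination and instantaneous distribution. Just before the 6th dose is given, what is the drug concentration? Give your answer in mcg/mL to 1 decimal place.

f = (1/2)^(τ/t½) = (1/2)^(108/36) ≈ 0.1250.
C₀ = D/Vd = 1800/100 ≈ 18.000 mcg/mL.
Before the 6th dose, 5 doses have been given. Superposition: Cmin = C₀·(f + f² + … + f^5).
≈ 18.000 × (0.1250 + 0.0156 + 0.0020 + 0.0002 + 0.0000) ≈ 18.000 × 0.1428 ≈ 2.570 mcg/mL.

2.6 mcg/mL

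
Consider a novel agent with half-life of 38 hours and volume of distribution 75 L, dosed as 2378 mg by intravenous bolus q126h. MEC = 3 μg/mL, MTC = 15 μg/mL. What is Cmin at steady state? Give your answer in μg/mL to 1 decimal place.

3.5 μg/mL

τ/t½ = 126/38 ≈ 3.3158, so fraction remaining f = (1/2)^(126/38) ≈ 0.1004.
Each bolus raises the concentration by D/Vd = 2378/75 ≈ 31.707 μg/mL.
Steady-state trough Cmin,ss = C₀·f/(1−f) ≈ 31.707 × 0.1004/0.8996 ≈ 3.539 μg/mL.
Trough 3.5 μg/mL vs MEC 3 μg/mL: adequate.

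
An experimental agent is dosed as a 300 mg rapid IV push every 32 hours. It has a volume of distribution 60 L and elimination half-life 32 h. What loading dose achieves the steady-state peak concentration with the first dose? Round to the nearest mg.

600 mg

f = (1/2)^(32/32) ≈ 0.500000; accumulation ratio R = 1/(1−f) ≈ 2.00000.
Loading dose to hit Cmax,ss on first dose: D_load = D_maint·R ≈ 300 × 2.00000 ≈ 600.00 mg.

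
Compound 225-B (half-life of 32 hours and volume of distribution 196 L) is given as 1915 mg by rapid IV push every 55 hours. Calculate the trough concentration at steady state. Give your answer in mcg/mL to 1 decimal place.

4.3 mcg/mL

k = ln2/t½ = ln2/32 ≈ 0.021661 h⁻¹; fraction remaining f = e^(−kτ) = e^(−0.021661×55) ≈ 0.3038.
At steady state, accumulation factor R = 1/(1 − e^(−kτ)) ≈ 1.4364.
Each bolus raises the concentration by D/Vd = 1915/196 ≈ 9.770 mcg/mL.
Cmax,ss = C₀/(1 − f) ≈ 9.770/0.6962 ≈ 14.033 mcg/mL.
One interval later, Cmin,ss = Cmax,ss·e^(−kτ) ≈ 14.033 × 0.3038 ≈ 4.263 mcg/mL.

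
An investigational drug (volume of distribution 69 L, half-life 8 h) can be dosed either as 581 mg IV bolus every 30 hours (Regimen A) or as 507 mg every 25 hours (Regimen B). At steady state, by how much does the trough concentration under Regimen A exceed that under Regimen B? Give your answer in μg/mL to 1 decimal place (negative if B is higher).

-0.3 μg/mL

Regimen A: f = (1/2)^(30/8) ≈ 0.0743; Cmin,ss = (581/69)·f/(1−f) ≈ 0.676 μg/mL.
Regimen B: f = (1/2)^(25/8) ≈ 0.1146; Cmin,ss = (507/69)·f/(1−f) ≈ 0.951 μg/mL.
Difference ≈ 0.676 − 0.951 ≈ -0.275 μg/mL.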